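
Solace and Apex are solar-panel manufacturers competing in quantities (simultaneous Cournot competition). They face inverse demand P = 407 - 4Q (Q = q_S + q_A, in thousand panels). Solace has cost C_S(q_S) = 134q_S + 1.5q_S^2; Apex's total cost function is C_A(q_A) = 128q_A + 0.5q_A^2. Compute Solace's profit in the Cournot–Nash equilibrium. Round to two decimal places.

Solace's profit: π_S = (407 - 4Q)q_S - (134q_S + (3/2)q_S²). Setting ∂π_S/∂q_S = 0: 273 - 11q_S - 4(q_A) = 0.
Apex's profit: π_A = (407 - 4Q)q_A - (128q_A + (1/2)q_A²). Setting ∂π_A/∂q_A = 0: 279 - 9q_A - 4(q_S) = 0.
So q_S = (273 - 4q_A)/11 and q_A = (279 - 4q_S)/9.
Solving the pair: q_S = 1341/83, q_A = 1977/83.
Price P = 407 - 4·39.9759 = 247.0964.
Solace's profit: 247.0964·(1341/83) - 134·(1341/83) - (3/2)(1341/83)² = 1435.7012.

1435.70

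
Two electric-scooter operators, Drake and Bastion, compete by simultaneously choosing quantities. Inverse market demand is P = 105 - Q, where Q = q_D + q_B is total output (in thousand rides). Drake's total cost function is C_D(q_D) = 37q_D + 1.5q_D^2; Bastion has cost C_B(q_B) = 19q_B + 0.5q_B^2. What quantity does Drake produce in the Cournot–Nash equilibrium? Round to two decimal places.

Drake's profit: π_D = (105 - Q)q_D - (37q_D + (3/2)q_D²). Setting ∂π_D/∂q_D = 0: 68 - 5q_D - (q_B) = 0.
Bastion's profit: π_B = (105 - Q)q_B - (19q_B + (1/2)q_B²). Setting ∂π_B/∂q_B = 0: 86 - 3q_B - (q_D) = 0.
Best responses: q_D = (68 - q_B)/5, q_B = (86 - q_D)/3.
Solving the pair: q_D = 59/7, q_B = 181/7.

8.43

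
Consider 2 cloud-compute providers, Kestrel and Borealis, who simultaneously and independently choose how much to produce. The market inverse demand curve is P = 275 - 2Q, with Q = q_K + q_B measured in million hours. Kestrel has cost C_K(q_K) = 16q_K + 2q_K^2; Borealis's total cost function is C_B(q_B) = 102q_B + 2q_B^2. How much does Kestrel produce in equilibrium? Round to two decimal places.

Kestrel's profit: π_K = (275 - 2Q)q_K - (16q_K + 2q_K²). Setting ∂π_K/∂q_K = 0: 259 - 8q_K - 2(q_B) = 0.
Borealis's first-order condition: 173 - 8q_B - 2(q_K) = 0.
Best responses: q_K = (259 - 2q_B)/8, q_B = (173 - 2q_K)/8.
Substituting one into the other gives q_K = 863/30 and q_B = 433/30.

28.77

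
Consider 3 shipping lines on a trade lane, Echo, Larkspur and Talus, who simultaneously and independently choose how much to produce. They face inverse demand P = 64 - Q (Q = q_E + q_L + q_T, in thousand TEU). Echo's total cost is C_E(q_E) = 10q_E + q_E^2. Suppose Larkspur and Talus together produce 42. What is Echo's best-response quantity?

3

With rivals' combined output fixed at 42, Echo's profit is π_E = (64 - 42 - q_E)q_E - (10q_E + q_E²) = (22 - q_E)q_E - (10q_E + q_E²).
∂π_E/∂q_E = 12 - 4q_E = 0, so q_E = 3.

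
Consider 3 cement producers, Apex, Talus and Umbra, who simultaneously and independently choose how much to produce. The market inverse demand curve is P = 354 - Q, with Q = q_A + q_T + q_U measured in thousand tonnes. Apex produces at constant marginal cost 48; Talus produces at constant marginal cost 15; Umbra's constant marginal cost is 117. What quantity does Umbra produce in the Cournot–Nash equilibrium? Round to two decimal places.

Apex's profit: π_A = (354 - Q)q_A - (48q_A). Setting ∂π_A/∂q_A = 0: 306 - 2q_A - (q_T + q_U) = 0.
Talus's profit: π_T = (354 - Q)q_T - (15q_T). Setting ∂π_T/∂q_T = 0: 339 - 2q_T - (q_A + q_U) = 0.
Umbra's first-order condition: 237 - 2q_U - (q_A + q_T) = 0.
Adding the 3 first-order conditions: 882 − 4Q = 0, so Q = 441/2.
Back-substituting: q_A = (306 − 441/2) = 171/2, q_T = (339 − 441/2) = 237/2, q_U = (237 − 441/2) = 33/2.

16.50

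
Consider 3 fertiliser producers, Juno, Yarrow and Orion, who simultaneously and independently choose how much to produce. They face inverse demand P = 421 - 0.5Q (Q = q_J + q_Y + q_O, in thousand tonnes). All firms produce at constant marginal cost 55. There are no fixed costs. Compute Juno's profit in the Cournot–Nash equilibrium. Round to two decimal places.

Each firm earns π_i = (421 - 0.5Q)q_i - 55q_i.
Setting ∂π_i/∂q_i = 0 with rivals' quantities fixed: 366 - q_i - (1/2)·Σ_{j≠i} q_j = 0.
By symmetry each firm produces the same amount; substituting Σ_{j≠i} q_j = 2q_i yields q_i = 366/2 = 183.
Price P = 421 - (1/2)·549 = 293/2.
Juno's profit: (293/2 - 55)·183 = 16744.5000.

16744.50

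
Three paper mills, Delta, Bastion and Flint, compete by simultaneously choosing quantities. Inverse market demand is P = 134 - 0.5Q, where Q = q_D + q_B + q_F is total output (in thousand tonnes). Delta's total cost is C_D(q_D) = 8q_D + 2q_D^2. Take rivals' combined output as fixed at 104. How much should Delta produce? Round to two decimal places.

14.80

With rivals' combined output fixed at 104, Delta's profit is π_D = (134 - (1/2)·104 - (1/2)q_D)q_D - (8q_D + 2q_D²) = (82 - (1/2)q_D)q_D - (8q_D + 2q_D²).
∂π_D/∂q_D = 74 - 5q_D = 0, so q_D = 74/5.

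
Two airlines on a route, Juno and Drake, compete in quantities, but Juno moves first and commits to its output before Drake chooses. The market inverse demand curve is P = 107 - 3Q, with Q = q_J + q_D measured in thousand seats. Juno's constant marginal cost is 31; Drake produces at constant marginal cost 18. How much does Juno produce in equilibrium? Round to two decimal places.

10.50

The follower Drake best-responds to any q_J: π_D = (107 - 3Q)q_D - 18q_D.
∂π_D/∂q_D = 89 - 3q_J - 6q_D = 0 gives the reaction function q_D = (89 - 3q_J)/6.
The leader anticipates this reaction. Substituting into P = 107 - 3Q gives P = 125/2 - (3/2)q_J, so π_J = (125/2 - (3/2)q_J)q_J - 31q_J.
Leader FOC: 63/2 - 3q_J = 0, so q_J = 21/2.
Then q_D = (89 - 3·(21/2))/6 = 115/12.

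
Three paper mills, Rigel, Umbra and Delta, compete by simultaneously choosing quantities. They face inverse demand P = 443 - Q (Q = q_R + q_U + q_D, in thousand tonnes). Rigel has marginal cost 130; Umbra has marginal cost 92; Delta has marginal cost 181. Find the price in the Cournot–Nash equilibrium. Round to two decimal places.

Rigel's profit: π_R = (443 - Q)q_R - (130q_R). Setting ∂π_R/∂q_R = 0: 313 - 2q_R - (q_U + q_D) = 0.
Umbra's profit: π_U = (443 - Q)q_U - (92q_U). Setting ∂π_U/∂q_U = 0: 351 - 2q_U - (q_R + q_D) = 0.
Delta's profit: π_D = (443 - Q)q_D - (181q_D). Setting ∂π_D/∂q_D = 0: 262 - 2q_D - (q_R + q_U) = 0.
Adding the 3 conditions: 926 − 2Q − 2Q = 0, i.e. Q = 463/2.
Back-substituting: q_R = (313 − 463/2) = 163/2, q_U = (351 − 463/2) = 239/2, q_D = (262 − 463/2) = 61/2.
Total output Q = 463/2, so price P = 443 - 463/2 = 423/2.

211.50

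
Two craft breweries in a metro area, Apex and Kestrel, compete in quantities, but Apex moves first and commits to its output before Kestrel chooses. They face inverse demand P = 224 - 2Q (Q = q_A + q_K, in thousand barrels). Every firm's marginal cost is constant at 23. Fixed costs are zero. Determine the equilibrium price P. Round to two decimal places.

73.25

Solve by backward induction. Given q_A, the follower Kestrel maximises π_K = (224 - 2q_A - 2q_K)q_K - 23q_K.
∂π_K/∂q_K = 201 - 2q_A - 4q_K = 0 gives the reaction function q_K = (201 - 2q_A)/4.
Apex substitutes q_K(q_A) into its own profit: π_A = q_A(224 - 2q_A - (201 - 2q_A)/2) - 23q_A = (247/2 - q_A)q_A - 23q_A.
Leader FOC: 201/2 - 2q_A = 0, so q_A = 201/4.
Then q_K = (201 - 2·(201/4))/4 = 201/8.
Total output Q = 603/8, so price P = 224 - 2·(603/8) = 293/4.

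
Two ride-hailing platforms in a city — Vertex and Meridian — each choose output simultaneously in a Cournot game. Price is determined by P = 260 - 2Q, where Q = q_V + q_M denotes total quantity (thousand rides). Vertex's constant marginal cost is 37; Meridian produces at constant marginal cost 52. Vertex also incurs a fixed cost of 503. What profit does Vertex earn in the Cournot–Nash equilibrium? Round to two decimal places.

Vertex's profit: π_V = (260 - 2Q)q_V - (37q_V). Setting ∂π_V/∂q_V = 0: 223 - 4q_V - 2(q_M) = 0.
Meridian's first-order condition: 208 - 4q_M - 2(q_V) = 0.
Best responses: q_V = (223 - 2q_M)/4, q_M = (208 - 2q_V)/4.
Substituting one into the other gives q_V = 119/3 and q_M = 193/6.
Price P = 260 - 2·(431/6) = 349/3.
Vertex's profit: (349/3 - 37)·(119/3) - 503 = 2643.8889.

2643.89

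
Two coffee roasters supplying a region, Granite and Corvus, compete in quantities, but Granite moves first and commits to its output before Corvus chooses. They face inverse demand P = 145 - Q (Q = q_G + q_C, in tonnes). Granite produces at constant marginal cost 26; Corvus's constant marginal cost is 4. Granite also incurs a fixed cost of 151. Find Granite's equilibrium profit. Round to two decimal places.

1025.13

Solve by backward induction. Given q_G, the follower Corvus maximises π_C = (145 - q_G - q_C)q_C - 4q_C.
∂π_C/∂q_C = 141 - q_G - 2q_C = 0 gives the reaction function q_C = (141 - q_G)/2.
The leader anticipates this reaction. Substituting into P = 145 - Q gives P = 149/2 - (1/2)q_G, so π_G = (149/2 - (1/2)q_G)q_G - 26q_G.
Maximising: ∂π_G/∂q_G = 97/2 - q_G = 0, giving q_G = 97/2.
Then q_C = (141 - 97/2)/2 = 185/4.
Price P = 145 - 379/4 = 201/4.
Granite's profit: (201/4 - 26)·(97/2) - 151 = 1025.1250.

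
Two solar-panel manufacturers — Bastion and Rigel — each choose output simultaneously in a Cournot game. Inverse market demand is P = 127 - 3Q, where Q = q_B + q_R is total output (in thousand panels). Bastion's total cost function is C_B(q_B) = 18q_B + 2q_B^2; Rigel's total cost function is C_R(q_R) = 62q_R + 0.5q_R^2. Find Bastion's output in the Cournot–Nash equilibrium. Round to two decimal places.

Bastion's profit: π_B = (127 - 3Q)q_B - (18q_B + 2q_B²). Setting ∂π_B/∂q_B = 0: 109 - 10q_B - 3(q_R) = 0.
Rigel's first-order condition: 65 - 7q_R - 3(q_B) = 0.
Best responses: q_B = (109 - 3q_R)/10, q_R = (65 - 3q_B)/7.
Solving the pair: q_B = 568/61, q_R = 323/61.

9.31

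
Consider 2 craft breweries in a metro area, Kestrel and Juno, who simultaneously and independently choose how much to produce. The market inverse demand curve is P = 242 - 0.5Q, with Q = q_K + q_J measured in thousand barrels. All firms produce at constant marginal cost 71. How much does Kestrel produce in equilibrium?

A representative firm's profit is π_i = q_i(242 - 0.5Q) - 71q_i.
First-order condition (treating rivals' output as given): 171 - q_i - (1/2)q_j = 0.
With identical firms every q_j equals q_i, so q_j = q_i and 171 = (3/2)q_i, giving q_i = 114.

114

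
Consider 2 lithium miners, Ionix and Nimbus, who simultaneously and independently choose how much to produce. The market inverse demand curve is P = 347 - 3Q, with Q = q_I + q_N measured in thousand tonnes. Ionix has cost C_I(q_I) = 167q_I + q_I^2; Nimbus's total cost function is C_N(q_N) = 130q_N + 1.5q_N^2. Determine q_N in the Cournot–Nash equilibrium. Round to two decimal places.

Ionix's profit: π_I = (347 - 3Q)q_I - (167q_I + q_I²). Setting ∂π_I/∂q_I = 0: 180 - 8q_I - 3(q_N) = 0.
Nimbus's first-order condition: 217 - 9q_N - 3(q_I) = 0.
Rearranging gives the reaction functions q_I = (180 - 3q_N)/8 and q_N = (217 - 3q_I)/9.
Solving the pair: q_I = 323/21, q_N = 1196/63.

18.98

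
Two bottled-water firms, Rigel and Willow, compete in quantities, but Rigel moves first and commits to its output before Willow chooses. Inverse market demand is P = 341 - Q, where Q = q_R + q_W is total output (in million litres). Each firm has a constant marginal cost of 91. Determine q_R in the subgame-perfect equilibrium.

Solve by backward induction. Given q_R, the follower Willow maximises π_W = (341 - q_R - q_W)q_W - 91q_W.
Follower FOC: 250 - q_R - 2q_W = 0, so q_W(q_R) = (250 - q_R)/2.
Rigel substitutes q_W(q_R) into its own profit: π_R = q_R(341 - q_R - (250 - q_R)/2) - 91q_R = (216 - (1/2)q_R)q_R - 91q_R.
Leader FOC: 125 - q_R = 0, so q_R = 125.
Then q_W = (250 - 125)/2 = 125/2.

125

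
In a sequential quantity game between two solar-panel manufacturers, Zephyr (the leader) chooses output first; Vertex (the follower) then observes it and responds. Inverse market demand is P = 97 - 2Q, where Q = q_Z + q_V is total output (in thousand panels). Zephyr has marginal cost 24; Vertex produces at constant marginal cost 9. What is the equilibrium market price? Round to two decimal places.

Solve by backward induction. Given q_Z, the follower Vertex maximises π_V = (97 - 2q_Z - 2q_V)q_V - 9q_V.
Follower FOC: 88 - 2q_Z - 4q_V = 0, so q_V(q_Z) = (88 - 2q_Z)/4.
The leader anticipates this reaction. Substituting into P = 97 - 2Q gives P = 53 - q_Z, so π_Z = (53 - q_Z)q_Z - 24q_Z.
Leader FOC: 29 - 2q_Z = 0, so q_Z = 29/2.
Then q_V = (88 - 2·(29/2))/4 = 59/4.
Total output Q = 117/4, so price P = 97 - 2·(117/4) = 77/2.

38.50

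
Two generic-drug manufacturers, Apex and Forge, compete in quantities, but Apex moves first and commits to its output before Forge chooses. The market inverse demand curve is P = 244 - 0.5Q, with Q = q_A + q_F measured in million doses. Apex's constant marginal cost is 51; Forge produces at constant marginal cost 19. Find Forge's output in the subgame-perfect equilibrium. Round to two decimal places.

144.50

The follower Forge best-responds to any q_A: π_F = (244 - 0.5Q)q_F - 19q_F.
Setting the follower's marginal profit to zero, 225 - (1/2)q_A - q_F = 0, i.e. q_F = (225 - (1/2)q_A).
The leader anticipates this reaction. Substituting into P = 244 - 0.5Q gives P = 263/2 - (1/4)q_A, so π_A = (263/2 - (1/4)q_A)q_A - 51q_A.
Leader FOC: 161/2 - (1/2)q_A = 0, so q_A = 161.
Then q_F = (225 - (1/2)·161) = 289/2.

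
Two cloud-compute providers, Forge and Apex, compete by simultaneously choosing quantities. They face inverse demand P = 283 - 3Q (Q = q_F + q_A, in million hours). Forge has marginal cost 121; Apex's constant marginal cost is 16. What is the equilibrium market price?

140

Forge's profit: π_F = (283 - 3Q)q_F - (121q_F). Setting ∂π_F/∂q_F = 0: 162 - 6q_F - 3(q_A) = 0.
Apex's profit: π_A = (283 - 3Q)q_A - (16q_A). Setting ∂π_A/∂q_A = 0: 267 - 6q_A - 3(q_F) = 0.
Rearranging gives the reaction functions q_F = (162 - 3q_A)/6 and q_A = (267 - 3q_F)/6.
Substituting one into the other gives q_F = 19/3 and q_A = 124/3.
Total output Q = 143/3, so price P = 283 - 3·(143/3) = 140.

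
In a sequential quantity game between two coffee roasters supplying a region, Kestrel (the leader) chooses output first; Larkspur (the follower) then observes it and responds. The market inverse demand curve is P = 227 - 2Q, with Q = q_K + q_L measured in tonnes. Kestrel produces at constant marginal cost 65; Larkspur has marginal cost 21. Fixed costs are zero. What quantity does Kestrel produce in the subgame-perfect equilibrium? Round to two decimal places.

Solve by backward induction. Given q_K, the follower Larkspur maximises π_L = (227 - 2q_K - 2q_L)q_L - 21q_L.
Follower FOC: 206 - 2q_K - 4q_L = 0, so q_L(q_K) = (206 - 2q_K)/4.
The leader anticipates this reaction. Substituting into P = 227 - 2Q gives P = 124 - q_K, so π_K = (124 - q_K)q_K - 65q_K.
The leader's first-order condition 59 - 2q_K = 0 yields q_K = 59/2.
Then q_L = (206 - 2·(59/2))/4 = 147/4.

29.50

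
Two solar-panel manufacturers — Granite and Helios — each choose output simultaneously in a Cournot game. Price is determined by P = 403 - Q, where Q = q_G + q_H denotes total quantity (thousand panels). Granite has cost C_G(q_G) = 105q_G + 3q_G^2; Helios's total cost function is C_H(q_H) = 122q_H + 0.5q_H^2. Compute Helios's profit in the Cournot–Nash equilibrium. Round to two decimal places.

Granite's profit: π_G = (403 - Q)q_G - (105q_G + 3q_G²). Setting ∂π_G/∂q_G = 0: 298 - 8q_G - (q_H) = 0.
Helios's profit: π_H = (403 - Q)q_H - (122q_H + (1/2)q_H²). Setting ∂π_H/∂q_H = 0: 281 - 3q_H - (q_G) = 0.
Rearranging gives the reaction functions q_G = (298 - q_H)/8 and q_H = (281 - q_G)/3.
Solving the pair: q_G = 613/23, q_H = 1950/23.
Price P = 403 - 111.4348 = 291.5652.
Helios's profit: 291.5652·(1950/23) - 122·(1950/23) - (1/2)(1950/23)² = 10782.1361.

10782.14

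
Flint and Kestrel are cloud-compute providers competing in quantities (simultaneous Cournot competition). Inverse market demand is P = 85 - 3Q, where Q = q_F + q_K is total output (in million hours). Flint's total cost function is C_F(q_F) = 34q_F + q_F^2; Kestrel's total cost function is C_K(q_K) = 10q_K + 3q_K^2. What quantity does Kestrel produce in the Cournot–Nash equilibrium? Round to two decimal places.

Flint's profit: π_F = (85 - 3Q)q_F - (34q_F + q_F²). Setting ∂π_F/∂q_F = 0: 51 - 8q_F - 3(q_K) = 0.
Kestrel's first-order condition: 75 - 12q_K - 3(q_F) = 0.
Best responses: q_F = (51 - 3q_K)/8, q_K = (75 - 3q_F)/12.
Solving the pair: q_F = 129/29, q_K = 149/29.

5.14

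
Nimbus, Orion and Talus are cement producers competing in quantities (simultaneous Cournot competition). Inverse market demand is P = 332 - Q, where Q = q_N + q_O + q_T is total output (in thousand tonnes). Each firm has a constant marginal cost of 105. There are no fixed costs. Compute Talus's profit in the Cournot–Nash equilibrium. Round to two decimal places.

Each firm earns π_i = (332 - Q)q_i - 105q_i.
Setting ∂π_i/∂q_i = 0 with rivals' quantities fixed: 227 - 2q_i - Σ_{j≠i} q_j = 0.
With identical firms every q_j equals q_i, so Σ_{j≠i} q_j = 2q_i and 227 = 4q_i, giving q_i = 227/4.
Price P = 332 - 681/4 = 647/4.
Talus's profit: (647/4 - 105)·(227/4) = 3220.5625.

3220.56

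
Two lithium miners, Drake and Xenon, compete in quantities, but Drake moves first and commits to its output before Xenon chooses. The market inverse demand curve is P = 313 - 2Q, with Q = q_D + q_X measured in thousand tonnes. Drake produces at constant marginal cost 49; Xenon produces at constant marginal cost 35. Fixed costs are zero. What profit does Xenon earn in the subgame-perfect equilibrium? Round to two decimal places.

Solve by backward induction. Given q_D, the follower Xenon maximises π_X = (313 - 2q_D - 2q_X)q_X - 35q_X.
Follower FOC: 278 - 2q_D - 4q_X = 0, so q_X(q_D) = (278 - 2q_D)/4.
The leader anticipates this reaction. Substituting into P = 313 - 2Q gives P = 174 - q_D, so π_D = (174 - q_D)q_D - 49q_D.
Leader FOC: 125 - 2q_D = 0, so q_D = 125/2.
Then q_X = (278 - 2·(125/2))/4 = 153/4.
Price P = 313 - 2·(403/4) = 223/2.
Xenon's profit: (223/2 - 35)·(153/4) = 2926.1250.

2926.13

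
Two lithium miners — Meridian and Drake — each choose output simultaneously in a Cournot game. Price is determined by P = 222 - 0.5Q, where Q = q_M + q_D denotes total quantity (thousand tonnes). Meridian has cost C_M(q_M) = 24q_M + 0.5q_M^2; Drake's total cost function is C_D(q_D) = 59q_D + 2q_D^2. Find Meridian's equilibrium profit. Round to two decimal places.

8682.42

Meridian's profit: π_M = (222 - 0.5Q)q_M - (24q_M + (1/2)q_M²). Setting ∂π_M/∂q_M = 0: 198 - 2q_M - (1/2)(q_D) = 0.
Drake's profit: π_D = (222 - 0.5Q)q_D - (59q_D + 2q_D²). Setting ∂π_D/∂q_D = 0: 163 - 5q_D - (1/2)(q_M) = 0.
Best responses: q_M = (198 - (1/2)q_D)/2, q_D = (163 - (1/2)q_M)/5.
Substituting one into the other gives q_M = 93.1795 and q_D = 908/39.
Price P = 222 - (1/2)·(1514/13) = 163.7692.
Meridian's profit: 163.7692·93.1795 - 24·93.1795 - (1/2)·93.1795² = 8682.4168.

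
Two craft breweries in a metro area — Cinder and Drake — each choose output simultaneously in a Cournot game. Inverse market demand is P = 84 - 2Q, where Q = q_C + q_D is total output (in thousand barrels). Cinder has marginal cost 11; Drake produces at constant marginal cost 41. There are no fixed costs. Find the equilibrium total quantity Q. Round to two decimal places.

Cinder's profit: π_C = (84 - 2Q)q_C - (11q_C). Setting ∂π_C/∂q_C = 0: 73 - 4q_C - 2(q_D) = 0.
Drake's first-order condition: 43 - 4q_D - 2(q_C) = 0.
Rearranging gives the reaction functions q_C = (73 - 2q_D)/4 and q_D = (43 - 2q_C)/4.
Substituting one into the other gives q_C = 103/6 and q_D = 13/6.
Total output Q = 103/6 + 13/6 = 58/3.

19.33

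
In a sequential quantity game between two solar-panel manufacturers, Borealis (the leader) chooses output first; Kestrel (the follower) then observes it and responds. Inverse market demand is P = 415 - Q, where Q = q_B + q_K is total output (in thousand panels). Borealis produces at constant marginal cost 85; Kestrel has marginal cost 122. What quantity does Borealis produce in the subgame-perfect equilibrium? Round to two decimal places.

183.50

Solve by backward induction. Given q_B, the follower Kestrel maximises π_K = (415 - q_B - q_K)q_K - 122q_K.
Follower FOC: 293 - q_B - 2q_K = 0, so q_K(q_B) = (293 - q_B)/2.
Borealis substitutes q_K(q_B) into its own profit: π_B = q_B(415 - q_B - (293 - q_B)/2) - 85q_B = (537/2 - (1/2)q_B)q_B - 85q_B.
Leader FOC: 367/2 - q_B = 0, so q_B = 367/2.
Then q_K = (293 - 367/2)/2 = 219/4.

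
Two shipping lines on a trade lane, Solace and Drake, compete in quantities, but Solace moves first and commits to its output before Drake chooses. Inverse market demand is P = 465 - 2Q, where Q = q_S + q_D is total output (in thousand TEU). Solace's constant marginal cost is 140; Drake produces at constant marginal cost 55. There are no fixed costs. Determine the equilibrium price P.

Solve by backward induction. Given q_S, the follower Drake maximises π_D = (465 - 2q_S - 2q_D)q_D - 55q_D.
∂π_D/∂q_D = 410 - 2q_S - 4q_D = 0 gives the reaction function q_D = (410 - 2q_S)/4.
Solace substitutes q_D(q_S) into its own profit: π_S = q_S(465 - 2q_S - (410 - 2q_S)/2) - 140q_S = (260 - q_S)q_S - 140q_S.
Leader FOC: 120 - 2q_S = 0, so q_S = 60.
Then q_D = (410 - 2·60)/4 = 145/2.
Total output Q = 265/2, so price P = 465 - 2·(265/2) = 200.

200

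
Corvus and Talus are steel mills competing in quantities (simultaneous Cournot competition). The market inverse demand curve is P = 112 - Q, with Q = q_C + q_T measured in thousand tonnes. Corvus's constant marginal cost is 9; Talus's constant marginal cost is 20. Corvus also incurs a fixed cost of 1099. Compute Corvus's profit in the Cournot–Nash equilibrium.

Corvus's profit: π_C = (112 - Q)q_C - (9q_C). Setting ∂π_C/∂q_C = 0: 103 - 2q_C - (q_T) = 0.
Talus's profit: π_T = (112 - Q)q_T - (20q_T). Setting ∂π_T/∂q_T = 0: 92 - 2q_T - (q_C) = 0.
Rearranging gives the reaction functions q_C = (103 - q_T)/2 and q_T = (92 - q_C)/2.
Substituting one into the other gives q_C = 38 and q_T = 27.
Price P = 112 - 65 = 47.
Corvus's profit: (47 - 9)·38 - 1099 = 345.

345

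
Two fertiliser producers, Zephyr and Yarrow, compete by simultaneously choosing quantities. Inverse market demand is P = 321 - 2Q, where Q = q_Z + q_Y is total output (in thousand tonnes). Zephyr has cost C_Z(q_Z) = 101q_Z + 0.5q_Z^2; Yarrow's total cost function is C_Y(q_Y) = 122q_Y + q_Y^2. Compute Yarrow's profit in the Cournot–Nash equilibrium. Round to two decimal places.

1366.97

Zephyr's profit: π_Z = (321 - 2Q)q_Z - (101q_Z + (1/2)q_Z²). Setting ∂π_Z/∂q_Z = 0: 220 - 5q_Z - 2(q_Y) = 0.
Yarrow's profit: π_Y = (321 - 2Q)q_Y - (122q_Y + q_Y²). Setting ∂π_Y/∂q_Y = 0: 199 - 6q_Y - 2(q_Z) = 0.
So q_Z = (220 - 2q_Y)/5 and q_Y = (199 - 2q_Z)/6.
Substituting one into the other gives q_Z = 461/13 and q_Y = 555/26.
Price P = 321 - 2·(1477/26) = 207.3846.
Yarrow's profit: 207.3846·(555/26) - 122·(555/26) - (555/26)² = 1366.9749.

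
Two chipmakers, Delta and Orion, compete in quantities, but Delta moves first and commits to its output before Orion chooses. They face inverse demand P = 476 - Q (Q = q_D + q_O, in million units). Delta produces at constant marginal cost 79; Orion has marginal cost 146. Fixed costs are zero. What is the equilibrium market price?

195

Solve by backward induction. Given q_D, the follower Orion maximises π_O = (476 - q_D - q_O)q_O - 146q_O.
Setting the follower's marginal profit to zero, 330 - q_D - 2q_O = 0, i.e. q_O = (330 - q_D)/2.
The leader anticipates this reaction. Substituting into P = 476 - Q gives P = 311 - (1/2)q_D, so π_D = (311 - (1/2)q_D)q_D - 79q_D.
Leader FOC: 232 - q_D = 0, so q_D = 232.
Then q_O = (330 - 232)/2 = 49.
Total output Q = 281, so price P = 476 - 281 = 195.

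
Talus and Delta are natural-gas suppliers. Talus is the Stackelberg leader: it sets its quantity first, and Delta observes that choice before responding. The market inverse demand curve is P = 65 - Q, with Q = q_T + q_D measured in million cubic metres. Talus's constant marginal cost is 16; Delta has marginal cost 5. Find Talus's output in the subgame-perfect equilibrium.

The follower Delta best-responds to any q_T: π_D = (65 - Q)q_D - 5q_D.
∂π_D/∂q_D = 60 - q_T - 2q_D = 0 gives the reaction function q_D = (60 - q_T)/2.
Talus substitutes q_D(q_T) into its own profit: π_T = q_T(65 - q_T - (60 - q_T)/2) - 16q_T = (35 - (1/2)q_T)q_T - 16q_T.
The leader's first-order condition 19 - q_T = 0 yields q_T = 19.
Then q_D = (60 - 19)/2 = 41/2.

19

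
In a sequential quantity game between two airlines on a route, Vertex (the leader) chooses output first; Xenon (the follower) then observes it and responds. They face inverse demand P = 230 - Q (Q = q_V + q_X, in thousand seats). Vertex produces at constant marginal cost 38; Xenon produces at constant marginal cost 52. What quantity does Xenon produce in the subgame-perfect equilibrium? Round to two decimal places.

37.50

Solve by backward induction. Given q_V, the follower Xenon maximises π_X = (230 - q_V - q_X)q_X - 52q_X.
Follower FOC: 178 - q_V - 2q_X = 0, so q_X(q_V) = (178 - q_V)/2.
The leader anticipates this reaction. Substituting into P = 230 - Q gives P = 141 - (1/2)q_V, so π_V = (141 - (1/2)q_V)q_V - 38q_V.
Leader FOC: 103 - q_V = 0, so q_V = 103.
Then q_X = (178 - 103)/2 = 75/2.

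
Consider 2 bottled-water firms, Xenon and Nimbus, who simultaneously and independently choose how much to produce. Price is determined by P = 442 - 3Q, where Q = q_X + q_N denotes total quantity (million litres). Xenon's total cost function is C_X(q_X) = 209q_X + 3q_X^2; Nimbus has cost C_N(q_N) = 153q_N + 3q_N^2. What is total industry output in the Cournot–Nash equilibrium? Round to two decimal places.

34.80

Xenon's profit: π_X = (442 - 3Q)q_X - (209q_X + 3q_X²). Setting ∂π_X/∂q_X = 0: 233 - 12q_X - 3(q_N) = 0.
Nimbus's first-order condition: 289 - 12q_N - 3(q_X) = 0.
Rearranging gives the reaction functions q_X = (233 - 3q_N)/12 and q_N = (289 - 3q_X)/12.
Solving the pair: q_X = 643/45, q_N = 923/45.
Total output Q = 643/45 + 923/45 = 174/5.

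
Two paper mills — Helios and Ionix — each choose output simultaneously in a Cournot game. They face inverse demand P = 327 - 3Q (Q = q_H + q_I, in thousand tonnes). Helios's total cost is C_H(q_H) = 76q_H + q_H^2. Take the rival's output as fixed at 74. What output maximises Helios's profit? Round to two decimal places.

3.63

With the rival's output fixed at 74, Helios's profit is π_H = (327 - 3·74 - 3q_H)q_H - (76q_H + q_H²) = (105 - 3q_H)q_H - (76q_H + q_H²).
∂π_H/∂q_H = 29 - 8q_H = 0, so q_H = 29/8.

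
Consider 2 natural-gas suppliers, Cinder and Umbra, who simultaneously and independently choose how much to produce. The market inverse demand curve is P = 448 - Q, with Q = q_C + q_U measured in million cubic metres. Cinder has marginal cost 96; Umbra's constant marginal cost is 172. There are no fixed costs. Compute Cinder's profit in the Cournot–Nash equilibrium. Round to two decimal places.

20353.78

Cinder's profit: π_C = (448 - Q)q_C - (96q_C). Setting ∂π_C/∂q_C = 0: 352 - 2q_C - (q_U) = 0.
Umbra's first-order condition: 276 - 2q_U - (q_C) = 0.
Rearranging gives the reaction functions q_C = (352 - q_U)/2 and q_U = (276 - q_C)/2.
Solving the pair: q_C = 428/3, q_U = 200/3.
Price P = 448 - 628/3 = 716/3.
Cinder's profit: (716/3 - 96)·(428/3) = 20353.7778.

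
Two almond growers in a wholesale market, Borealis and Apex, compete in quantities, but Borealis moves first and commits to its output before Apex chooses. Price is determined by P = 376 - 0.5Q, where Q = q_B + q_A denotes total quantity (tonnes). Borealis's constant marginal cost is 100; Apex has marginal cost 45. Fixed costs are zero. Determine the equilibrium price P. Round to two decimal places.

The follower Apex best-responds to any q_B: π_A = (376 - 0.5Q)q_A - 45q_A.
Follower FOC: 331 - (1/2)q_B - q_A = 0, so q_A(q_B) = (331 - (1/2)q_B).
Borealis substitutes q_A(q_B) into its own profit: π_B = q_B(376 - (1/2)q_B - (331 - (1/2)q_B)/2) - 100q_B = (421/2 - (1/4)q_B)q_B - 100q_B.
Leader FOC: 221/2 - (1/2)q_B = 0, so q_B = 221.
Then q_A = (331 - (1/2)·221) = 441/2.
Total output Q = 883/2, so price P = 376 - (1/2)·(883/2) = 621/4.

155.25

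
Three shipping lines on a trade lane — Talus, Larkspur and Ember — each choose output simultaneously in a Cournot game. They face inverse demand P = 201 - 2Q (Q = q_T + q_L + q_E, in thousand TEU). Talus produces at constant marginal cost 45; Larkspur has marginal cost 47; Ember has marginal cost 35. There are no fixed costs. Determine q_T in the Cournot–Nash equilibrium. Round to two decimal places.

18.50

Talus's profit: π_T = (201 - 2Q)q_T - (45q_T). Setting ∂π_T/∂q_T = 0: 156 - 4q_T - 2(q_L + q_E) = 0.
Larkspur's first-order condition: 154 - 4q_L - 2(q_T + q_E) = 0.
Ember's profit: π_E = (201 - 2Q)q_E - (35q_E). Setting ∂π_E/∂q_E = 0: 166 - 4q_E - 2(q_T + q_L) = 0.
Adding the 3 first-order conditions: 476 − 8Q = 0, so Q = 119/2.
Back-substituting: q_T = (156 − 119)/2 = 37/2, q_L = (154 − 119)/2 = 35/2, q_E = (166 − 119)/2 = 47/2.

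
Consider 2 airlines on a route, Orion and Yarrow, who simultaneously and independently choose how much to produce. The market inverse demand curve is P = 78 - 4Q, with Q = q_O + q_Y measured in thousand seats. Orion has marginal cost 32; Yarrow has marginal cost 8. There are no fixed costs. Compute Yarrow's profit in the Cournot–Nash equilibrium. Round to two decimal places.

Orion's profit: π_O = (78 - 4Q)q_O - (32q_O). Setting ∂π_O/∂q_O = 0: 46 - 8q_O - 4(q_Y) = 0.
Yarrow's profit: π_Y = (78 - 4Q)q_Y - (8q_Y). Setting ∂π_Y/∂q_Y = 0: 70 - 8q_Y - 4(q_O) = 0.
So q_O = (46 - 4q_Y)/8 and q_Y = (70 - 4q_O)/8.
Solving the pair: q_O = 11/6, q_Y = 47/6.
Price P = 78 - 4·(29/3) = 118/3.
Yarrow's profit: (118/3 - 8)·(47/6) = 245.4444.

245.44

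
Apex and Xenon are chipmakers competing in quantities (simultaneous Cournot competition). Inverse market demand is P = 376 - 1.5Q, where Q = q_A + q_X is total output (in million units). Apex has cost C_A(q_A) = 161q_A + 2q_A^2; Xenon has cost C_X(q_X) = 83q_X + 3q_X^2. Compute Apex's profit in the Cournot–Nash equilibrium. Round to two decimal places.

Apex's profit: π_A = (376 - 1.5Q)q_A - (161q_A + 2q_A²). Setting ∂π_A/∂q_A = 0: 215 - 7q_A - (3/2)(q_X) = 0.
Xenon's profit: π_X = (376 - 1.5Q)q_X - (83q_X + 3q_X²). Setting ∂π_X/∂q_X = 0: 293 - 9q_X - (3/2)(q_A) = 0.
Best responses: q_A = (215 - (3/2)q_X)/7, q_X = (293 - (3/2)q_A)/9.
Substituting one into the other gives q_A = 1994/81 and q_X = 28.4527.
Price P = 376 - (3/2)·53.0700 = 296.3951.
Apex's profit: 296.3951·(1994/81) - 161·(1994/81) - 2(1994/81)² = 2121.0373.

2121.04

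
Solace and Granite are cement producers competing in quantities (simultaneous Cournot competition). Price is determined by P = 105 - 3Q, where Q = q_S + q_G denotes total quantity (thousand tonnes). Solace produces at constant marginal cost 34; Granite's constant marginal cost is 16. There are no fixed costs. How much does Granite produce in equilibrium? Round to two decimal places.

11.89

Solace's profit: π_S = (105 - 3Q)q_S - (34q_S). Setting ∂π_S/∂q_S = 0: 71 - 6q_S - 3(q_G) = 0.
Granite's profit: π_G = (105 - 3Q)q_G - (16q_G). Setting ∂π_G/∂q_G = 0: 89 - 6q_G - 3(q_S) = 0.
So q_S = (71 - 3q_G)/6 and q_G = (89 - 3q_S)/6.
Substituting one into the other gives q_S = 53/9 and q_G = 107/9.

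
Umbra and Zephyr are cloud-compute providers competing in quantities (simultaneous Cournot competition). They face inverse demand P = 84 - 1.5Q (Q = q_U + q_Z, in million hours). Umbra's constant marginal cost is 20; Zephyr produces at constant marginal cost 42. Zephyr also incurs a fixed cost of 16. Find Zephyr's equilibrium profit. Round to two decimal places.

Umbra's profit: π_U = (84 - 1.5Q)q_U - (20q_U). Setting ∂π_U/∂q_U = 0: 64 - 3q_U - (3/2)(q_Z) = 0.
Zephyr's first-order condition: 42 - 3q_Z - (3/2)(q_U) = 0.
So q_U = (64 - (3/2)q_Z)/3 and q_Z = (42 - (3/2)q_U)/3.
Substituting one into the other gives q_U = 172/9 and q_Z = 40/9.
Price P = 84 - (3/2)·(212/9) = 146/3.
Zephyr's profit: (146/3 - 42)·(40/9) - 16 = 368/27.

13.63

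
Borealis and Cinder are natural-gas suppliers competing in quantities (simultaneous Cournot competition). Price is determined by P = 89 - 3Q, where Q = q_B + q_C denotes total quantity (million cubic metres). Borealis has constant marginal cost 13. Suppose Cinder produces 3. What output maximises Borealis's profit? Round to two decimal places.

11.17

With the rival's output fixed at 3, Borealis's profit is π_B = (89 - 3·3 - 3q_B)q_B - (13q_B) = (80 - 3q_B)q_B - (13q_B).
∂π_B/∂q_B = 67 - 6q_B = 0, so q_B = 67/6.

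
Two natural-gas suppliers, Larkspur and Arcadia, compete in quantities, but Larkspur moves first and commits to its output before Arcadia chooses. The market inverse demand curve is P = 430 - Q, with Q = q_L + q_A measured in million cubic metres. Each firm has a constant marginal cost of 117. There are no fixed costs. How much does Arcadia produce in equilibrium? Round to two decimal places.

78.25

Solve by backward induction. Given q_L, the follower Arcadia maximises π_A = (430 - q_L - q_A)q_A - 117q_A.
Follower FOC: 313 - q_L - 2q_A = 0, so q_A(q_L) = (313 - q_L)/2.
Larkspur substitutes q_A(q_L) into its own profit: π_L = q_L(430 - q_L - (313 - q_L)/2) - 117q_L = (547/2 - (1/2)q_L)q_L - 117q_L.
Leader FOC: 313/2 - q_L = 0, so q_L = 313/2.
Then q_A = (313 - 313/2)/2 = 313/4.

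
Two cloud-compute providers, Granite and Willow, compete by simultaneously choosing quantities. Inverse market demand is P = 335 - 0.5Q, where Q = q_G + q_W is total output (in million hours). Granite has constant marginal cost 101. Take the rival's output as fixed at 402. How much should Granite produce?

With the rival's output fixed at 402, Granite's profit is π_G = (335 - (1/2)·402 - (1/2)q_G)q_G - (101q_G) = (134 - (1/2)q_G)q_G - (101q_G).
∂π_G/∂q_G = 33 - q_G = 0, so q_G = 33.

33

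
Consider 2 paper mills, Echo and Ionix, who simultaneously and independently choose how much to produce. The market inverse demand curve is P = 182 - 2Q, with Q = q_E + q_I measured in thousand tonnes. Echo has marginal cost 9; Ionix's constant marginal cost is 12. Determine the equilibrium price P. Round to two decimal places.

Echo's profit: π_E = (182 - 2Q)q_E - (9q_E). Setting ∂π_E/∂q_E = 0: 173 - 4q_E - 2(q_I) = 0.
Ionix's first-order condition: 170 - 4q_I - 2(q_E) = 0.
Rearranging gives the reaction functions q_E = (173 - 2q_I)/4 and q_I = (170 - 2q_E)/4.
Solving the pair: q_E = 88/3, q_I = 167/6.
Total output Q = 343/6, so price P = 182 - 2·(343/6) = 203/3.

67.67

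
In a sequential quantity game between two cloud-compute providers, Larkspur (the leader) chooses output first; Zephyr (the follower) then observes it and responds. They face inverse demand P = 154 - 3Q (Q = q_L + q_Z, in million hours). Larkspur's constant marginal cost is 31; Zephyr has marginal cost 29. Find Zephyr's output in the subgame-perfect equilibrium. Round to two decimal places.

10.75

Solve by backward induction. Given q_L, the follower Zephyr maximises π_Z = (154 - 3q_L - 3q_Z)q_Z - 29q_Z.
∂π_Z/∂q_Z = 125 - 3q_L - 6q_Z = 0 gives the reaction function q_Z = (125 - 3q_L)/6.
Larkspur substitutes q_Z(q_L) into its own profit: π_L = q_L(154 - 3q_L - (125 - 3q_L)/2) - 31q_L = (183/2 - (3/2)q_L)q_L - 31q_L.
The leader's first-order condition 121/2 - 3q_L = 0 yields q_L = 121/6.
Then q_Z = (125 - 3·(121/6))/6 = 43/4.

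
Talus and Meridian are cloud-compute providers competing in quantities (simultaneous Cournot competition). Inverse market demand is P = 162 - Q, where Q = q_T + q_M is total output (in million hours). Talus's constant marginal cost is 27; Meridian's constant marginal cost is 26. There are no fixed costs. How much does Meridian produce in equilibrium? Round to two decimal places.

45.67

Talus's profit: π_T = (162 - Q)q_T - (27q_T). Setting ∂π_T/∂q_T = 0: 135 - 2q_T - (q_M) = 0.
Meridian's first-order condition: 136 - 2q_M - (q_T) = 0.
So q_T = (135 - q_M)/2 and q_M = (136 - q_T)/2.
Substituting one into the other gives q_T = 134/3 and q_M = 137/3.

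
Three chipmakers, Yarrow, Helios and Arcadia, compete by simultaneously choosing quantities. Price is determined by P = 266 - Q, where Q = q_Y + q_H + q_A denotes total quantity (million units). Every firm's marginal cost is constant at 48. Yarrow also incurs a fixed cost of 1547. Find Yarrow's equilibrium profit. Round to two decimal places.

1423.25

A representative firm's profit is π_i = q_i(266 - Q) - 48q_i.
First-order condition (treating rivals' output as given): 218 - 2q_i - Σ_{j≠i} q_j = 0.
By symmetry each firm produces the same amount; substituting Σ_{j≠i} q_j = 2q_i yields q_i = 218/4 = 109/2.
Price P = 266 - 327/2 = 205/2.
Yarrow's profit: (205/2 - 48)·(109/2) - 1547 = 1423.2500.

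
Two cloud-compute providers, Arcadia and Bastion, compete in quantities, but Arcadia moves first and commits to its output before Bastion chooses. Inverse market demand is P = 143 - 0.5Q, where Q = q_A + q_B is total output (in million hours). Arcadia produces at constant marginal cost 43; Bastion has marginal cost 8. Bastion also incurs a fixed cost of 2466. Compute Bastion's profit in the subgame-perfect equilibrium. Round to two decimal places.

The follower Bastion best-responds to any q_A: π_B = (143 - 0.5Q)q_B - 8q_B.
Setting the follower's marginal profit to zero, 135 - (1/2)q_A - q_B = 0, i.e. q_B = (135 - (1/2)q_A).
The leader anticipates this reaction. Substituting into P = 143 - 0.5Q gives P = 151/2 - (1/4)q_A, so π_A = (151/2 - (1/4)q_A)q_A - 43q_A.
Maximising: ∂π_A/∂q_A = 65/2 - (1/2)q_A = 0, giving q_A = 65.
Then q_B = (135 - (1/2)·65) = 205/2.
Price P = 143 - (1/2)·(335/2) = 237/4.
Bastion's profit: (237/4 - 8)·(205/2) - 2466 = 2787.1250.

2787.13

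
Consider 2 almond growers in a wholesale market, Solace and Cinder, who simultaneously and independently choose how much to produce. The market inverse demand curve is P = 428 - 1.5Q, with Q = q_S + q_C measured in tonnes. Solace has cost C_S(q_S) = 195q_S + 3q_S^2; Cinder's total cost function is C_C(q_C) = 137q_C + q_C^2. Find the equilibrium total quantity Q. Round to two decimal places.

70.13

Solace's profit: π_S = (428 - 1.5Q)q_S - (195q_S + 3q_S²). Setting ∂π_S/∂q_S = 0: 233 - 9q_S - (3/2)(q_C) = 0.
Cinder's profit: π_C = (428 - 1.5Q)q_C - (137q_C + q_C²). Setting ∂π_C/∂q_C = 0: 291 - 5q_C - (3/2)(q_S) = 0.
Rearranging gives the reaction functions q_S = (233 - (3/2)q_C)/9 and q_C = (291 - (3/2)q_S)/5.
Substituting one into the other gives q_S = 17.0409 and q_C = 53.0877.
Total output Q = 17.0409 + 53.0877 = 70.1287.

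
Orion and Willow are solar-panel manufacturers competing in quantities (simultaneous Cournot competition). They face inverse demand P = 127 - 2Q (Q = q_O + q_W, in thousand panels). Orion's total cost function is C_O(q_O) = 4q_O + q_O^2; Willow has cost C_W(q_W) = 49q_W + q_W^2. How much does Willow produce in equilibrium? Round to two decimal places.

6.94

Orion's profit: π_O = (127 - 2Q)q_O - (4q_O + q_O²). Setting ∂π_O/∂q_O = 0: 123 - 6q_O - 2(q_W) = 0.
Willow's first-order condition: 78 - 6q_W - 2(q_O) = 0.
Best responses: q_O = (123 - 2q_W)/6, q_W = (78 - 2q_O)/6.
Substituting one into the other gives q_O = 291/16 and q_W = 111/16.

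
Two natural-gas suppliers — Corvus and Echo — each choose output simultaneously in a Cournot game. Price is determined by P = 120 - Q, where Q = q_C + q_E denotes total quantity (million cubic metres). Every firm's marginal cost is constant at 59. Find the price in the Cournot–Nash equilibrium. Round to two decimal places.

Each firm earns π_i = (120 - Q)q_i - 59q_i.
Setting ∂π_i/∂q_i = 0 with rivals' quantities fixed: 61 - 2q_i - q_j = 0.
By symmetry each firm produces the same amount; substituting q_j = q_i yields q_i = 61/3.
Total output Q = 122/3, so price P = 120 - 122/3 = 238/3.

79.33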